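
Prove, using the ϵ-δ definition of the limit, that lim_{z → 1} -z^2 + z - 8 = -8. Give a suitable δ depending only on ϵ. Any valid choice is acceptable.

δ = min(2, ϵ/3)

Let ϵ > 0. We want δ > 0 such that 0 < |z − 1| < δ implies |(-z^2 + z - 8) + 8| < ϵ.
(-z^2 + z - 8) + 8 = -z^2 + z = (z − 1)(-z).
So |(-z^2 + z - 8) + 8| = |z − 1|·|-z|.
Require δ ≤ 2. Then |z − 1| < 2 gives |z| < 3, and by the triangle inequality |-z| ≤ 3 = 3.
Hence |(-z^2 + z - 8) + 8| ≤ 3|z − 1| < ϵ provided |z − 1| < ϵ/3.
Take δ = min(2, ϵ/3). Then 0 < |z − 1| < δ gives both |z − 1| < 2 and |z − 1| < ϵ/3, so |(-z^2 + z - 8) + 8| < ϵ.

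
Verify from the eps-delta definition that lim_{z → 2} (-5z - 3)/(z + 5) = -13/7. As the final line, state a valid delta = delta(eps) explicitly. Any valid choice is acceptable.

delta = min(7/2, (49/44)eps)

Fix eps > 0. We want delta > 0 with 0 < |z − 2| < delta ⇒ |(-5z - 3)/(z + 5) + 13/7| < eps.
Combining over a common denominator, (-5z - 3)/(z + 5) + 13/7 = [(-5z - 3)·7 − (-13)·(z + 5)] / [7·(z + 5)] = -22(z − 2) / (7(z + 5)).
So |(-5z - 3)/(z + 5) + 13/7| = 22|z − 2| / (7·|z + 5|).
Require delta ≤ 7/2, so |z + 5| ≥ |7| − |z − 2| > 7 − 7/2 = 7/2.
Hence |(-5z - 3)/(z + 5) + 13/7| < 22|z − 2|/(7·(7/2)) = (44/49)|z − 2|, which is < eps once |z − 2| < (49/44)eps.
Take delta = min(7/2, (49/44)eps). Then 0 < |z − 2| < delta forces both bounds, so |(-5z - 3)/(z + 5) + 13/7| < eps.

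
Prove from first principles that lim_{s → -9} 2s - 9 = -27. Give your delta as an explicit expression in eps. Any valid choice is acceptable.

delta = eps/2

Let eps > 0 be given. We need delta > 0 so that 0 < |s + 9| < delta implies |(2s - 9) + 27| < eps.
|(2s - 9) + 27| = |2s + 18| = 2|s + 9|.
Thus it suffices that |s + 9| < eps/2.
Choosing delta = eps/2 gives |(2s - 9) + 27| = 2|s + 9| < eps whenever |s + 9| < delta.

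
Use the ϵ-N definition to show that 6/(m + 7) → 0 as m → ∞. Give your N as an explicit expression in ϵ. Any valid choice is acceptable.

N = 6/ϵ

Suppose ϵ > 0. For m ≥ 1, |6/(m + 7) − 0| = 6/(m + 7) ≤ 6/m.
We need 6/m < ϵ, i.e. m > 6/ϵ.
Take N = 6/ϵ. If m > N then |6/(m + 7)| ≤ 6/m < ϵ.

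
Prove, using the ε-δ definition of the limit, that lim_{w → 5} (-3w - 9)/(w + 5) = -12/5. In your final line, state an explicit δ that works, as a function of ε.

δ = min(5, (25/3)ε)

Let ε > 0. We want δ > 0 with 0 < |w − 5| < δ ⇒ |(-3w - 9)/(w + 5) + 12/5| < ε.
Combining over a common denominator, (-3w - 9)/(w + 5) + 12/5 = [(-3w - 9)·10 − (-24)·(w + 5)] / [10·(w + 5)] = -6(w − 5) / (10(w + 5)).
So |(-3w - 9)/(w + 5) + 12/5| = 6|w − 5| / (10·|w + 5|).
Require δ ≤ 5, so |w + 5| ≥ |10| − |w − 5| > 10 − 5 = 5.
Hence |(-3w - 9)/(w + 5) + 12/5| < 6|w − 5|/(10·5) = (3/25)|w − 5|, which is < ε once |w − 5| < (25/3)ε.
Take δ = min(5, (25/3)ε). Then 0 < |w − 5| < δ forces both bounds, so |(-3w - 9)/(w + 5) + 12/5| < ε.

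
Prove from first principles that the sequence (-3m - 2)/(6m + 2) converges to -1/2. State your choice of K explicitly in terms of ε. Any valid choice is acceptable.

Suppose ε > 0. For m ≥ 1, |(-3m - 2)/(6m + 2) + 1/2| = |-6|/(6(6m + 2)) = 6/(6(6m + 2)).
Since 6m + 2 ≥ 6m for m ≥ 1, this is ≤ 6/(6·6m) = (1/6)/m.
So |(-3m - 2)/(6m + 2) + 1/2| < ε whenever m > (1/6)/ε.
Take K = (1/6)/ε. If m > K then |(-3m - 2)/(6m + 2) + 1/2| ≤ (1/6)/m < ε.

K = (1/6)/ε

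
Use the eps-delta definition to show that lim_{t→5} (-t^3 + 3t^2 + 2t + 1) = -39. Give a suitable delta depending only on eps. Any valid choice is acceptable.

delta = min(2, eps/71)

Suppose eps > 0. We want delta > 0 such that 0 < |t − 5| < delta implies |(-t^3 + 3t^2 + 2t + 1) + 39| < eps.
(-t^3 + 3t^2 + 2t + 1) + 39 = -t^3 + 3t^2 + 2t + 40 = (t − 5)(-t^2 - 2t - 8).
So |(-t^3 + 3t^2 + 2t + 1) + 39| = |t − 5|·|-t^2 - 2t - 8|.
Require delta ≤ 2. Then |t − 5| < 2 gives |t| < 7, and by the triangle inequality |-t^2 - 2t - 8| ≤ 7^2 + 2·7 + 8 = 71.
Hence |(-t^3 + 3t^2 + 2t + 1) + 39| ≤ 71|t − 5| < eps provided |t − 5| < eps/71.
Take delta = min(2, eps/71). Then 0 < |t − 5| < delta gives both |t − 5| < 2 and |t − 5| < eps/71, so |(-t^3 + 3t^2 + 2t + 1) + 39| < eps.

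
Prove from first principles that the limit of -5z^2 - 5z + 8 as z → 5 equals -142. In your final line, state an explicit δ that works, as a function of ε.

δ = min(1, ε/60)

Suppose ε > 0. We want δ > 0 such that 0 < |z − 5| < δ implies |(-5z^2 - 5z + 8) + 142| < ε.
(-5z^2 - 5z + 8) + 142 = -5z^2 - 5z + 150 = (z − 5)(-5z - 30).
So |(-5z^2 - 5z + 8) + 142| = |z − 5|·|-5z - 30|.
Assume first that |z − 5| < 1, so |z| < 6. Then |-5z - 30| ≤ 5·6 + 30 = 60.
Hence |(-5z^2 - 5z + 8) + 142| ≤ 60|z − 5| < ε provided |z − 5| < ε/60.
Take δ = min(1, ε/60). Then 0 < |z − 5| < δ gives both |z − 5| < 1 and |z − 5| < ε/60, so |(-5z^2 - 5z + 8) + 142| < ε.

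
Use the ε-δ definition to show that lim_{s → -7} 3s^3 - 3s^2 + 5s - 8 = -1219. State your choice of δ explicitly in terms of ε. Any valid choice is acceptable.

Let ε > 0 be given. We want δ > 0 such that 0 < |s + 7| < δ implies |(3s^3 - 3s^2 + 5s - 8) + 1219| < ε.
(3s^3 - 3s^2 + 5s - 8) + 1219 = 3s^3 - 3s^2 + 5s + 1211 = (s + 7)(3s^2 - 24s + 173).
So |(3s^3 - 3s^2 + 5s - 8) + 1219| = |s + 7|·|3s^2 - 24s + 173|.
Assume first that |s + 7| < 1, so |s| < 8. Then |3s^2 - 24s + 173| ≤ 3·8^2 + 24·8 + 173 = 557.
Hence |(3s^3 - 3s^2 + 5s - 8) + 1219| ≤ 557|s + 7| < ε provided |s + 7| < ε/557.
Choosing δ = min(1, ε/557) ensures both conditions, hence |(3s^3 - 3s^2 + 5s - 8) + 1219| < ε.

δ = min(1, ε/557)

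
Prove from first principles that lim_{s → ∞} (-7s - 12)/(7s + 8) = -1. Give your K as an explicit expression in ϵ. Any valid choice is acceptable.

Suppose ϵ > 0. We seek K > 0 such that s > K implies |(-7s - 12)/(7s + 8) + 1| < ϵ.
(-7s - 12)/(7s + 8) + 1 = (7(-7s - 12) − (-7)(7s + 8)) / (7(7s + 8)) = -28/(7(7s + 8)).
For s > 0 we have 7s + 8 > 7s, so |(-7s - 12)/(7s + 8) + 1| = 28/(7(7s + 8)) < 28/(7·7s) = (4/7)/s.
Thus |(-7s - 12)/(7s + 8) + 1| < ϵ whenever s > (4/7)/ϵ.
Take K = (4/7)/ϵ. If s > K then |(-7s - 12)/(7s + 8) + 1| < (4/7)/s < ϵ.

K = (4/7)/ϵ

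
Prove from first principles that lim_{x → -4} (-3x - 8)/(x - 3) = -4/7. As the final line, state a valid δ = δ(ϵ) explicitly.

δ = min(7/2, (49/34)ϵ)

Let ϵ > 0. We want δ > 0 with 0 < |x + 4| < δ ⇒ |(-3x - 8)/(x - 3) + 4/7| < ϵ.
Combining over a common denominator, (-3x - 8)/(x - 3) + 4/7 = [(-3x - 8)·(-7) − 4·(x - 3)] / [(-7)·(x - 3)] = 17(x + 4) / ((-7)(x - 3)).
So |(-3x - 8)/(x - 3) + 4/7| = 17|x + 4| / (7·|x − 3|).
Require δ ≤ 7/2, so |x − 3| ≥ |-7| − |x + 4| > 7 − 7/2 = 7/2.
Hence |(-3x - 8)/(x - 3) + 4/7| < 17|x + 4|/(7·(7/2)) = (34/49)|x + 4|, which is < ϵ once |x + 4| < (49/34)ϵ.
Take δ = min(7/2, (49/34)ϵ). Then 0 < |x + 4| < δ forces both bounds, so |(-3x - 8)/(x - 3) + 4/7| < ϵ.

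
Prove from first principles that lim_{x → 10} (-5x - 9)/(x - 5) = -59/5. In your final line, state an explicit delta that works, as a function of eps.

Let eps > 0. We want delta > 0 with 0 < |x − 10| < delta ⇒ |(-5x - 9)/(x - 5) + 59/5| < eps.
Combining over a common denominator, (-5x - 9)/(x - 5) + 59/5 = [(-5x - 9)·5 − (-59)·(x - 5)] / [5·(x - 5)] = 34(x − 10) / (5(x - 5)).
So |(-5x - 9)/(x - 5) + 59/5| = 34|x − 10| / (5·|x − 5|).
Restrict delta ≤ 5/2. Then |x − 10| < 5/2 gives |x − 5| = |(x − 10) + 5| ≥ 5 − 5/2 = 5/2.
Hence |(-5x - 9)/(x - 5) + 59/5| < 34|x − 10|/(5·(5/2)) = (68/25)|x − 10|, which is < eps once |x − 10| < (25/68)eps.
Take delta = min(5/2, (25/68)eps). Then 0 < |x − 10| < delta forces both bounds, so |(-5x - 9)/(x - 5) + 59/5| < eps.

delta = min(5/2, (25/68)eps)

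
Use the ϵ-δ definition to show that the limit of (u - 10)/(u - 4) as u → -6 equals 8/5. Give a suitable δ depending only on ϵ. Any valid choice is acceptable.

Let ϵ > 0. We want δ > 0 with 0 < |u + 6| < δ ⇒ |(u - 10)/(u - 4) − (8/5)| < ϵ.
Combining over a common denominator, (u - 10)/(u - 4) − (8/5) = [(u - 10)·(-10) − (-16)·(u - 4)] / [(-10)·(u - 4)] = 6(u + 6) / ((-10)(u - 4)).
So |(u - 10)/(u - 4) − (8/5)| = 6|u + 6| / (10·|u − 4|).
Require δ ≤ 5, so |u − 4| ≥ |-10| − |u + 6| > 10 − 5 = 5.
Hence |(u - 10)/(u - 4) − (8/5)| < 6|u + 6|/(10·5) = (3/25)|u + 6|, which is < ϵ once |u + 6| < (25/3)ϵ.
Take δ = min(5, (25/3)ϵ). Then 0 < |u + 6| < δ forces both bounds, so |(u - 10)/(u - 4) − (8/5)| < ϵ.

δ = min(5, (25/3)ϵ)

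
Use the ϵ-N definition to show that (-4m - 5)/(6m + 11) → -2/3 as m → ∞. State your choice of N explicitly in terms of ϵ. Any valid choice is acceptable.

Let ϵ > 0 be given. For m ≥ 1, |(-4m - 5)/(6m + 11) + 2/3| = |14|/(6(6m + 11)) = 14/(6(6m + 11)).
Since 6m + 11 ≥ 6m for m ≥ 1, this is ≤ 14/(6·6m) = (7/18)/m.
So |(-4m - 5)/(6m + 11) + 2/3| < ϵ whenever m > (7/18)/ϵ.
Take N = (7/18)/ϵ. If m > N then |(-4m - 5)/(6m + 11) + 2/3| ≤ (7/18)/m < ϵ.

N = (7/18)/ϵ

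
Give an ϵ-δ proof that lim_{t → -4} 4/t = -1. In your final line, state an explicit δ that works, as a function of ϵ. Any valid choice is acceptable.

δ = min(2, 2ϵ)

Suppose ϵ > 0. We seek δ > 0 such that 0 < |t + 4| < δ implies |4/t + 1| < ϵ.
|4/t + 1| = 4·|-4 − t|/(4·|t|) = 4|t + 4|/(4|t|).
Restrict δ ≤ 2. Then |t + 4| < 2 gives |t| > 2, so 4|t| > 8.
Then |4/t + 1| < 4|t + 4|/8, which is < ϵ when |t + 4| < 2ϵ.
Take δ = min(2, 2ϵ). Then 0 < |t + 4| < δ gives both |t + 4| < 2 and |t + 4| < 2ϵ, so |4/t + 1| < ϵ.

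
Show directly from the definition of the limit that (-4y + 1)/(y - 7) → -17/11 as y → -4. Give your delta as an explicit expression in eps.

Let eps > 0 be given. We want delta > 0 with 0 < |y + 4| < delta ⇒ |(-4y + 1)/(y - 7) + 17/11| < eps.
Combining over a common denominator, (-4y + 1)/(y - 7) + 17/11 = [(-4y + 1)·(-11) − 17·(y - 7)] / [(-11)·(y - 7)] = 27(y + 4) / ((-11)(y - 7)).
So |(-4y + 1)/(y - 7) + 17/11| = 27|y + 4| / (11·|y − 7|).
Restrict delta ≤ 11/2. Then |y + 4| < 11/2 gives |y − 7| = |(y + 4) + (-11)| ≥ 11 − 11/2 = 11/2.
Hence |(-4y + 1)/(y - 7) + 17/11| < 27|y + 4|/(11·(11/2)) = (54/121)|y + 4|, which is < eps once |y + 4| < (121/54)eps.
Take delta = min(11/2, (121/54)eps). Then 0 < |y + 4| < delta forces both bounds, so |(-4y + 1)/(y - 7) + 17/11| < eps.

delta = min(11/2, (121/54)eps)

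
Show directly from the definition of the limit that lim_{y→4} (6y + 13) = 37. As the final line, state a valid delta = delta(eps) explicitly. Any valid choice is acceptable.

Suppose eps > 0. We need delta > 0 so that 0 < |y − 4| < delta implies |(6y + 13) − 37| < eps.
Since (6y + 13) − 37 = 6(y − 4), we have |(6y + 13) − 37| = 6|y − 4|.
Thus it suffices that |y − 4| < eps/6.
Choosing delta = eps/6 gives |(6y + 13) − 37| = 6|y − 4| < eps whenever |y − 4| < delta.

delta = eps/6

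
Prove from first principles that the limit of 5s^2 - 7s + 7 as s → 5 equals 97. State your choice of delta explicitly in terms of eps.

Let eps > 0 be given. We want delta > 0 such that 0 < |s − 5| < delta implies |(5s^2 - 7s + 7) − 97| < eps.
(5s^2 - 7s + 7) − 97 = 5s^2 - 7s - 90 = (s − 5)(5s + 18).
So |(5s^2 - 7s + 7) − 97| = |s − 5|·|5s + 18|.
Require delta ≤ 1. Then |s − 5| < 1 gives |s| < 6, and by the triangle inequality |5s + 18| ≤ 5·6 + 18 = 48.
Hence |(5s^2 - 7s + 7) − 97| ≤ 48|s − 5| < eps provided |s − 5| < eps/48.
Take delta = min(1, eps/48). Then 0 < |s − 5| < delta gives both |s − 5| < 1 and |s − 5| < eps/48, so |(5s^2 - 7s + 7) − 97| < eps.

delta = min(1, eps/48)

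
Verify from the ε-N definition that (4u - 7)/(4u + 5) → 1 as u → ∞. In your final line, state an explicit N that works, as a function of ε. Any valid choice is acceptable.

N = 3/ε

Fix ε > 0. We seek N > 0 such that u > N implies |(4u - 7)/(4u + 5) − 1| < ε.
(4u - 7)/(4u + 5) − 1 = (4(4u - 7) − 4(4u + 5)) / (4(4u + 5)) = -48/(4(4u + 5)).
For u > 0 we have 4u + 5 > 4u, so |(4u - 7)/(4u + 5) − 1| = 48/(4(4u + 5)) < 48/(4·4u) = 3/u.
Thus |(4u - 7)/(4u + 5) − 1| < ε whenever u > 3/ε.
Take N = 3/ε. If u > N then |(4u - 7)/(4u + 5) − 1| < 3/u < ε.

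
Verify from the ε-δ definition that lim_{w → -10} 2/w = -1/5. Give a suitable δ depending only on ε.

Fix ε > 0. We seek δ > 0 such that 0 < |w + 10| < δ implies |2/w + 1/5| < ε.
|2/w + 1/5| = 2·|-10 − w|/(10·|w|) = 2|w + 10|/(10|w|).
Restrict δ ≤ 5. Then |w + 10| < 5 gives |w| > 5, so 10|w| > 50.
Then |2/w + 1/5| < 2|w + 10|/50, which is < ε when |w + 10| < 25ε.
Take δ = min(5, 25ε). Then 0 < |w + 10| < δ gives both |w + 10| < 5 and |w + 10| < 25ε, so |2/w + 1/5| < ε.

δ = min(5, 25ε)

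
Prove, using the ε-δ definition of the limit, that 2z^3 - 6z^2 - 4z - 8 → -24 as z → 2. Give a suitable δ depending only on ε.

Let ε > 0. We want δ > 0 such that 0 < |z − 2| < δ implies |(2z^3 - 6z^2 - 4z - 8) + 24| < ε.
(2z^3 - 6z^2 - 4z - 8) + 24 = 2z^3 - 6z^2 - 4z + 16 = (z − 2)(2z^2 - 2z - 8).
So |(2z^3 - 6z^2 - 4z - 8) + 24| = |z − 2|·|2z^2 - 2z - 8|.
Assume first that |z − 2| < 1, so |z| < 3. Then |2z^2 - 2z - 8| ≤ 2·3^2 + 2·3 + 8 = 32.
Hence |(2z^3 - 6z^2 - 4z - 8) + 24| ≤ 32|z − 2| < ε provided |z − 2| < ε/32.
Take δ = min(1, ε/32). Then 0 < |z − 2| < δ gives both |z − 2| < 1 and |z − 2| < ε/32, so |(2z^3 - 6z^2 - 4z - 8) + 24| < ε.

δ = min(1, ε/32)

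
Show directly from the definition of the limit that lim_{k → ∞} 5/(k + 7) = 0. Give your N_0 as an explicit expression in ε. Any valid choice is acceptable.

N_0 = 5/ε

Fix ε > 0. For k ≥ 1, |5/(k + 7) − 0| = 5/(k + 7) ≤ 5/k.
We need 5/k < ε, i.e. k > 5/ε.
Take N_0 = 5/ε. If k > N_0 then |5/(k + 7)| ≤ 5/k < ε.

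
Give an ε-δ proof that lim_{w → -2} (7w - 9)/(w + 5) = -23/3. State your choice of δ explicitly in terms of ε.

Let ε > 0. We want δ > 0 with 0 < |w + 2| < δ ⇒ |(7w - 9)/(w + 5) + 23/3| < ε.
Combining over a common denominator, (7w - 9)/(w + 5) + 23/3 = [(7w - 9)·3 − (-23)·(w + 5)] / [3·(w + 5)] = 44(w + 2) / (3(w + 5)).
So |(7w - 9)/(w + 5) + 23/3| = 44|w + 2| / (3·|w + 5|).
Restrict δ ≤ 3/2. Then |w + 2| < 3/2 gives |w + 5| = |(w + 2) + 3| ≥ 3 − 3/2 = 3/2.
Hence |(7w - 9)/(w + 5) + 23/3| < 44|w + 2|/(3·(3/2)) = (88/9)|w + 2|, which is < ε once |w + 2| < (9/88)ε.
Take δ = min(3/2, (9/88)ε). Then 0 < |w + 2| < δ forces both bounds, so |(7w - 9)/(w + 5) + 23/3| < ε.

δ = min(3/2, (9/88)ε)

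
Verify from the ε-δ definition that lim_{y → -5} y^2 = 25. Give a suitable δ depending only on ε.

δ = min(1, ε/11)

Fix ε > 0. We seek δ > 0 with 0 < |y + 5| < δ ⇒ |y^2 − 25| < ε.
Factor: y^2 − 25 = (y + 5)(y - 5), so |y^2 − 25| = |y + 5|·|y - 5|.
Impose δ ≤ 1 so that |y| < 6; then |y - 5| ≤ 11.
Hence |y^2 − 25| ≤ 11|y + 5|, which is < ε once |y + 5| < ε/11.
Take δ = min(1, ε/11). If 0 < |y + 5| < δ then both bounds hold and |y^2 − 25| ≤ 11|y + 5| < 11·(ε/11) = ε.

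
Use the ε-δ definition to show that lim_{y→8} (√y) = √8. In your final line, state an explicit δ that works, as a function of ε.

Let ε > 0. We want δ > 0 such that 0 < |y − 8| < δ implies |√y − √8| < ε.
Multiplying by the conjugate, |√y − √8| = |y − 8|/(√y + √8).
Restrict δ ≤ 8 so that |y − 8| < 8 forces y > 0, and then √y + √8 > √8.
Hence |√y − √8| < |y − 8|/√8, which is < ε once |y − 8| < √8·ε.
Take δ = min(8, √8·ε). If 0 < |y − 8| < δ then y > 0 and |√y − √8| < |y − 8|/√8 < ε.

δ = min(8, √8·ε)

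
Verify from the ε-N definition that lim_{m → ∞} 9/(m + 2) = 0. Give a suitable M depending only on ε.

M = 9/ε

Suppose ε > 0. For m ≥ 1, |9/(m + 2) − 0| = 9/(m + 2) ≤ 9/m.
We need 9/m < ε, i.e. m > 9/ε.
Take M = 9/ε. If m > M then |9/(m + 2)| ≤ 9/m < ε.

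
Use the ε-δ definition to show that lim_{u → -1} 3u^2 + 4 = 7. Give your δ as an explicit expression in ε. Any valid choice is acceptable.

δ = min(1, ε/9)

Let ε > 0. We want δ > 0 such that 0 < |u + 1| < δ implies |(3u^2 + 4) − 7| < ε.
(3u^2 + 4) − 7 = 3u^2 - 3 = (u + 1)(3u - 3).
So |(3u^2 + 4) − 7| = |u + 1|·|3u - 3|.
Assume first that |u + 1| < 1, so |u| < 2. Then |3u - 3| ≤ 3·2 + 3 = 9.
Hence |(3u^2 + 4) − 7| ≤ 9|u + 1| < ε provided |u + 1| < ε/9.
Choosing δ = min(1, ε/9) ensures both conditions, hence |(3u^2 + 4) − 7| < ε.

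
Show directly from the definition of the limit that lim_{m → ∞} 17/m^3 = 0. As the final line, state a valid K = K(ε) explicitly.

Let ε > 0 be given. For m ≥ 1, |17/m^3 − 0| = 17/m^3.
17/m^3 < ε ⇔ m^3 > 17/ε ⇔ m > (17/ε)^{1/3}.
Take K = (17/ε)^{1/3}. Then m > K implies 17/m^3 < ε.

K = (17/ε)^{1/3}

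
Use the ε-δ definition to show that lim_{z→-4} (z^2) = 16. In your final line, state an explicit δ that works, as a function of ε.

Let ε > 0 be given. We seek δ > 0 with 0 < |z + 4| < δ ⇒ |z^2 − 16| < ε.
Factor: z^2 − 16 = (z + 4)(z - 4), so |z^2 − 16| = |z + 4|·|z - 4|.
Restrict δ ≤ 2. Then |z + 4| < 2 gives |z| < 6, so by the triangle inequality |z - 4| ≤ 6 + 4 = 10.
Hence |z^2 − 16| ≤ 10|z + 4|, which is < ε once |z + 4| < ε/10.
Take δ = min(2, ε/10). If 0 < |z + 4| < δ then both bounds hold and |z^2 − 16| ≤ 10|z + 4| < 10·(ε/10) = ε.

δ = min(2, ε/10)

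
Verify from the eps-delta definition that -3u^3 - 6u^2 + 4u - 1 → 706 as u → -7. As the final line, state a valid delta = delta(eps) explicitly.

delta = min(1, eps/413)

Suppose eps > 0. We want delta > 0 such that 0 < |u + 7| < delta implies |(-3u^3 - 6u^2 + 4u - 1) − 706| < eps.
(-3u^3 - 6u^2 + 4u - 1) − 706 = -3u^3 - 6u^2 + 4u - 707 = (u + 7)(-3u^2 + 15u - 101).
So |(-3u^3 - 6u^2 + 4u - 1) − 706| = |u + 7|·|-3u^2 + 15u - 101|.
Require delta ≤ 1. Then |u + 7| < 1 gives |u| < 8, and by the triangle inequality |-3u^2 + 15u - 101| ≤ 3·8^2 + 15·8 + 101 = 413.
Hence |(-3u^3 - 6u^2 + 4u - 1) − 706| ≤ 413|u + 7| < eps provided |u + 7| < eps/413.
Take delta = min(1, eps/413). Then 0 < |u + 7| < delta gives both |u + 7| < 1 and |u + 7| < eps/413, so |(-3u^3 - 6u^2 + 4u - 1) − 706| < eps.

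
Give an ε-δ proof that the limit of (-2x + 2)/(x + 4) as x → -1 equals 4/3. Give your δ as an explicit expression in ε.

Let ε > 0 be given. We want δ > 0 with 0 < |x + 1| < δ ⇒ |(-2x + 2)/(x + 4) − (4/3)| < ε.
Combining over a common denominator, (-2x + 2)/(x + 4) − (4/3) = [(-2x + 2)·3 − 4·(x + 4)] / [3·(x + 4)] = -10(x + 1) / (3(x + 4)).
So |(-2x + 2)/(x + 4) − (4/3)| = 10|x + 1| / (3·|x + 4|).
Require δ ≤ 3/2, so |x + 4| ≥ |3| − |x + 1| > 3 − 3/2 = 3/2.
Hence |(-2x + 2)/(x + 4) − (4/3)| < 10|x + 1|/(3·(3/2)) = (20/9)|x + 1|, which is < ε once |x + 1| < (9/20)ε.
Take δ = min(3/2, (9/20)ε). Then 0 < |x + 1| < δ forces both bounds, so |(-2x + 2)/(x + 4) − (4/3)| < ε.

δ = min(3/2, (9/20)ε)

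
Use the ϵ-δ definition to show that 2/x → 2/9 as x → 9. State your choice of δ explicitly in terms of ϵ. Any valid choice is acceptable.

δ = min(9/2, (81/4)ϵ)

Let ϵ > 0. We seek δ > 0 such that 0 < |x − 9| < δ implies |2/x − (2/9)| < ϵ.
|2/x − (2/9)| = 2·|9 − x|/(9·|x|) = 2|x − 9|/(9|x|).
Require δ ≤ 9/2 so that |x| > 9 − 9/2 = 9/2, hence 9|x| > 81/2.
Then |2/x − (2/9)| < 2|x − 9|/(81/2), which is < ϵ when |x − 9| < (81/4)ϵ.
Take δ = min(9/2, (81/4)ϵ). Then 0 < |x − 9| < δ gives both |x − 9| < 9/2 and |x − 9| < (81/4)ϵ, so |2/x − (2/9)| < ϵ.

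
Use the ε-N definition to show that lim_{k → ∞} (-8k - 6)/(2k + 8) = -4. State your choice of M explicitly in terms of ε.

Let ε > 0 be given. For k ≥ 1, |(-8k - 6)/(2k + 8) + 4| = |52|/(2(2k + 8)) = 52/(2(2k + 8)).
Since 2k + 8 ≥ 2k for k ≥ 1, this is ≤ 52/(2·2k) = 13/k.
So |(-8k - 6)/(2k + 8) + 4| < ε whenever k > 13/ε.
Take M = 13/ε. If k > M then |(-8k - 6)/(2k + 8) + 4| ≤ 13/k < ε.

M = 13/ε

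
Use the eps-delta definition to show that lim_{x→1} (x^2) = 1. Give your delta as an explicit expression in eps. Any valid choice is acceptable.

Suppose eps > 0. We seek delta > 0 with 0 < |x − 1| < delta ⇒ |x^2 − 1| < eps.
Factor: x^2 − 1 = (x − 1)(x + 1), so |x^2 − 1| = |x − 1|·|x + 1|.
Restrict delta ≤ 2. Then |x − 1| < 2 gives |x| < 3, so by the triangle inequality |x + 1| ≤ 3 + 1 = 4.
Hence |x^2 − 1| ≤ 4|x − 1|, which is < eps once |x − 1| < eps/4.
Take delta = min(2, eps/4). If 0 < |x − 1| < delta then both bounds hold and |x^2 − 1| ≤ 4|x − 1| < 4·(eps/4) = eps.

delta = min(2, eps/4)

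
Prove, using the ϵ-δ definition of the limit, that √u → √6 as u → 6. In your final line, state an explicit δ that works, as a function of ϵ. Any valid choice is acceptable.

Fix ϵ > 0. We want δ > 0 such that 0 < |u − 6| < δ implies |√u − √6| < ϵ.
Multiplying by the conjugate, |√u − √6| = |u − 6|/(√u + √6).
Restrict δ ≤ 6 so that |u − 6| < 6 forces u > 0, and then √u + √6 > √6.
Hence |√u − √6| < |u − 6|/√6, which is < ϵ once |u − 6| < √6·ϵ.
Take δ = min(6, √6·ϵ). If 0 < |u − 6| < δ then u > 0 and |√u − √6| < |u − 6|/√6 < ϵ.

δ = min(6, √6·ϵ)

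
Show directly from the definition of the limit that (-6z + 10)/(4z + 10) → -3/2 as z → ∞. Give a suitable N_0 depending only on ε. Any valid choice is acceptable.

Fix ε > 0. We seek N_0 > 0 such that z > N_0 implies |(-6z + 10)/(4z + 10) + 3/2| < ε.
(-6z + 10)/(4z + 10) + 3/2 = (4(-6z + 10) − (-6)(4z + 10)) / (4(4z + 10)) = 100/(4(4z + 10)).
For z > 0 we have 4z + 10 > 4z, so |(-6z + 10)/(4z + 10) + 3/2| = 100/(4(4z + 10)) < 100/(4·4z) = (25/4)/z.
Thus |(-6z + 10)/(4z + 10) + 3/2| < ε whenever z > (25/4)/ε.
Take N_0 = (25/4)/ε. If z > N_0 then |(-6z + 10)/(4z + 10) + 3/2| < (25/4)/z < ε.

N_0 = (25/4)/ε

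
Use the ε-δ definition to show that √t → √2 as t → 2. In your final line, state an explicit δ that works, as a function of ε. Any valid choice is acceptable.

δ = min(2, √2·ε)

Suppose ε > 0. We want δ > 0 such that 0 < |t − 2| < δ implies |√t − √2| < ε.
Multiplying by the conjugate, |√t − √2| = |t − 2|/(√t + √2).
Restrict δ ≤ 2 so that |t − 2| < 2 forces t > 0, and then √t + √2 > √2.
Hence |√t − √2| < |t − 2|/√2, which is < ε once |t − 2| < √2·ε.
Take δ = min(2, √2·ε). If 0 < |t − 2| < δ then t > 0 and |√t − √2| < |t − 2|/√2 < ε.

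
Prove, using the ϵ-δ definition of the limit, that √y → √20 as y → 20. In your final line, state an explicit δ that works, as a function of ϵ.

δ = min(20, √20·ϵ)

Fix ϵ > 0. We want δ > 0 such that 0 < |y − 20| < δ implies |√y − √20| < ϵ.
Rationalise: √y − √20 = (y − 20)/(√y + √20), so |√y − √20| = |y − 20|/(√y + √20).
Restrict δ ≤ 20 so that |y − 20| < 20 forces y > 0, and then √y + √20 > √20.
Hence |√y − √20| < |y − 20|/√20, which is < ϵ once |y − 20| < √20·ϵ.
Take δ = min(20, √20·ϵ). If 0 < |y − 20| < δ then y > 0 and |√y − √20| < |y − 20|/√20 < ϵ.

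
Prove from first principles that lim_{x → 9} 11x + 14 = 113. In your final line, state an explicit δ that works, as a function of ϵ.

Fix ϵ > 0. We need δ > 0 so that 0 < |x − 9| < δ implies |(11x + 14) − 113| < ϵ.
|(11x + 14) − 113| = |11x - 99| = 11|x − 9|.
Thus it suffices that |x − 9| < ϵ/11.
Take δ = ϵ/11. If 0 < |x − 9| < δ then |(11x + 14) − 113| = 11|x − 9| < 11·(ϵ/11) = ϵ.

δ = ϵ/11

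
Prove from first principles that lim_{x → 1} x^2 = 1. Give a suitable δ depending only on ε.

Let ε > 0 be given. We seek δ > 0 with 0 < |x − 1| < δ ⇒ |x^2 − 1| < ε.
Factor: x^2 − 1 = (x − 1)(x + 1), so |x^2 − 1| = |x − 1|·|x + 1|.
Restrict δ ≤ 1. Then |x − 1| < 1 gives |x| < 2, so by the triangle inequality |x + 1| ≤ 2 + 1 = 3.
Hence |x^2 − 1| ≤ 3|x − 1|, which is < ε once |x − 1| < ε/3.
Take δ = min(1, ε/3). If 0 < |x − 1| < δ then both bounds hold and |x^2 − 1| ≤ 3|x − 1| < 3·(ε/3) = ε.

δ = min(1, ε/3)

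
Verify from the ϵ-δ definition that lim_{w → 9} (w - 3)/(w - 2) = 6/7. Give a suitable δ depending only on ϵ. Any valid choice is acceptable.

δ = min(7/2, (49/2)ϵ)

Let ϵ > 0. We want δ > 0 with 0 < |w − 9| < δ ⇒ |(w - 3)/(w - 2) − (6/7)| < ϵ.
Combining over a common denominator, (w - 3)/(w - 2) − (6/7) = [(w - 3)·7 − 6·(w - 2)] / [7·(w - 2)] = 1(w − 9) / (7(w - 2)).
So |(w - 3)/(w - 2) − (6/7)| = |w − 9| / (7·|w − 2|).
Require δ ≤ 7/2, so |w − 2| ≥ |7| − |w − 9| > 7 − 7/2 = 7/2.
Hence |(w - 3)/(w - 2) − (6/7)| < |w − 9|/(7·(7/2)) = (2/49)|w − 9|, which is < ϵ once |w − 9| < (49/2)ϵ.
Take δ = min(7/2, (49/2)ϵ). Then 0 < |w − 9| < δ forces both bounds, so |(w - 3)/(w - 2) − (6/7)| < ϵ.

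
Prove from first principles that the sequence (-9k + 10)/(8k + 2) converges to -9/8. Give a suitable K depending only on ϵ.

Fix ϵ > 0. For k ≥ 1, |(-9k + 10)/(8k + 2) + 9/8| = |98|/(8(8k + 2)) = 98/(8(8k + 2)).
Since 8k + 2 ≥ 8k for k ≥ 1, this is ≤ 98/(8·8k) = (49/32)/k.
So |(-9k + 10)/(8k + 2) + 9/8| < ϵ whenever k > (49/32)/ϵ.
Take K = (49/32)/ϵ. If k > K then |(-9k + 10)/(8k + 2) + 9/8| ≤ (49/32)/k < ϵ.

K = (49/32)/ϵ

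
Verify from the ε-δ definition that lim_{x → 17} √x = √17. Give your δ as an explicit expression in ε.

δ = min(17, √17·ε)

Suppose ε > 0. We want δ > 0 such that 0 < |x − 17| < δ implies |√x − √17| < ε.
Multiplying by the conjugate, |√x − √17| = |x − 17|/(√x + √17).
Restrict δ ≤ 17 so that |x − 17| < 17 forces x > 0, and then √x + √17 > √17.
Hence |√x − √17| < |x − 17|/√17, which is < ε once |x − 17| < √17·ε.
Take δ = min(17, √17·ε). If 0 < |x − 17| < δ then x > 0 and |√x − √17| < |x − 17|/√17 < ε.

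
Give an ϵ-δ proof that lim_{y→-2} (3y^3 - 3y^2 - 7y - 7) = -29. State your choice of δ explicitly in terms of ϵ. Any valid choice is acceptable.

δ = min(1, ϵ/65)

Let ϵ > 0 be given. We want δ > 0 such that 0 < |y + 2| < δ implies |(3y^3 - 3y^2 - 7y - 7) + 29| < ϵ.
(3y^3 - 3y^2 - 7y - 7) + 29 = 3y^3 - 3y^2 - 7y + 22 = (y + 2)(3y^2 - 9y + 11).
So |(3y^3 - 3y^2 - 7y - 7) + 29| = |y + 2|·|3y^2 - 9y + 11|.
Require δ ≤ 1. Then |y + 2| < 1 gives |y| < 3, and by the triangle inequality |3y^2 - 9y + 11| ≤ 3·3^2 + 9·3 + 11 = 65.
Hence |(3y^3 - 3y^2 - 7y - 7) + 29| ≤ 65|y + 2| < ϵ provided |y + 2| < ϵ/65.
Choosing δ = min(1, ϵ/65) ensures both conditions, hence |(3y^3 - 3y^2 - 7y - 7) + 29| < ϵ.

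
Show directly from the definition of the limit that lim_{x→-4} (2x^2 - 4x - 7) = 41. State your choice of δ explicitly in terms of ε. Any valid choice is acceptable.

δ = min(2, ε/24)

Let ε > 0. We want δ > 0 such that 0 < |x + 4| < δ implies |(2x^2 - 4x - 7) − 41| < ε.
(2x^2 - 4x - 7) − 41 = 2x^2 - 4x - 48 = (x + 4)(2x - 12).
So |(2x^2 - 4x - 7) − 41| = |x + 4|·|2x - 12|.
Assume first that |x + 4| < 2, so |x| < 6. Then |2x - 12| ≤ 2·6 + 12 = 24.
Hence |(2x^2 - 4x - 7) − 41| ≤ 24|x + 4| < ε provided |x + 4| < ε/24.
Take δ = min(2, ε/24). Then 0 < |x + 4| < δ gives both |x + 4| < 2 and |x + 4| < ε/24, so |(2x^2 - 4x - 7) − 41| < ε.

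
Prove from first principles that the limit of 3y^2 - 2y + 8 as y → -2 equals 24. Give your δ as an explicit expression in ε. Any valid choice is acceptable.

Fix ε > 0. We want δ > 0 such that 0 < |y + 2| < δ implies |(3y^2 - 2y + 8) − 24| < ε.
(3y^2 - 2y + 8) − 24 = 3y^2 - 2y - 16 = (y + 2)(3y - 8).
So |(3y^2 - 2y + 8) − 24| = |y + 2|·|3y - 8|.
Require δ ≤ 1. Then |y + 2| < 1 gives |y| < 3, and by the triangle inequality |3y - 8| ≤ 3·3 + 8 = 17.
Hence |(3y^2 - 2y + 8) − 24| ≤ 17|y + 2| < ε provided |y + 2| < ε/17.
Take δ = min(1, ε/17). Then 0 < |y + 2| < δ gives both |y + 2| < 1 and |y + 2| < ε/17, so |(3y^2 - 2y + 8) − 24| < ε.

δ = min(1, ε/17)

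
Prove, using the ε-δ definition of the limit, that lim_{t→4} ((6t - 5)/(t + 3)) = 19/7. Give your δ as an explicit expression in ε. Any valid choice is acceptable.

δ = min(7/2, (49/46)ε)

Suppose ε > 0. We want δ > 0 with 0 < |t − 4| < δ ⇒ |(6t - 5)/(t + 3) − (19/7)| < ε.
Combining over a common denominator, (6t - 5)/(t + 3) − (19/7) = [(6t - 5)·7 − 19·(t + 3)] / [7·(t + 3)] = 23(t − 4) / (7(t + 3)).
So |(6t - 5)/(t + 3) − (19/7)| = 23|t − 4| / (7·|t + 3|).
Require δ ≤ 7/2, so |t + 3| ≥ |7| − |t − 4| > 7 − 7/2 = 7/2.
Hence |(6t - 5)/(t + 3) − (19/7)| < 23|t − 4|/(7·(7/2)) = (46/49)|t − 4|, which is < ε once |t − 4| < (49/46)ε.
Take δ = min(7/2, (49/46)ε). Then 0 < |t − 4| < δ forces both bounds, so |(6t - 5)/(t + 3) − (19/7)| < ε.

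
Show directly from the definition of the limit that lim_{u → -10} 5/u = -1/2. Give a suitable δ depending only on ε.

δ = min(5, 10ε)

Let ε > 0. We seek δ > 0 such that 0 < |u + 10| < δ implies |5/u + 1/2| < ε.
|5/u + 1/2| = 5·|-10 − u|/(10·|u|) = 5|u + 10|/(10|u|).
Require δ ≤ 5 so that |u| > 10 − 5 = 5, hence 10|u| > 50.
Then |5/u + 1/2| < 5|u + 10|/50, which is < ε when |u + 10| < 10ε.
Take δ = min(5, 10ε). Then 0 < |u + 10| < δ gives both |u + 10| < 5 and |u + 10| < 10ε, so |5/u + 1/2| < ε.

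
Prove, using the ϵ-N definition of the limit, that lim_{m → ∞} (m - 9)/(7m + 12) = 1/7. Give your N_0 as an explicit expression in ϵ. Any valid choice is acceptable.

Let ϵ > 0. For m ≥ 1, |(m - 9)/(7m + 12) − (1/7)| = |-75|/(7(7m + 12)) = 75/(7(7m + 12)).
Since 7m + 12 ≥ 7m for m ≥ 1, this is ≤ 75/(7·7m) = (75/49)/m.
So |(m - 9)/(7m + 12) − (1/7)| < ϵ whenever m > (75/49)/ϵ.
Take N_0 = (75/49)/ϵ. If m > N_0 then |(m - 9)/(7m + 12) − (1/7)| ≤ (75/49)/m < ϵ.

N_0 = (75/49)/ϵ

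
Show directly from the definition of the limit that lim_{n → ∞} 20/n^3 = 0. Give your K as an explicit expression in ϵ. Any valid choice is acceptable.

Fix ϵ > 0. For n ≥ 1, |20/n^3 − 0| = 20/n^3.
20/n^3 < ϵ ⇔ n^3 > 20/ϵ ⇔ n > (20/ϵ)^{1/3}.
Take K = (20/ϵ)^{1/3}. Then n > K implies 20/n^3 < ϵ.

K = (20/ϵ)^{1/3}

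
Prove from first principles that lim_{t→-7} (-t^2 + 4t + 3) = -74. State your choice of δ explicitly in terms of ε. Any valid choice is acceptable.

Suppose ε > 0. We want δ > 0 such that 0 < |t + 7| < δ implies |(-t^2 + 4t + 3) + 74| < ε.
(-t^2 + 4t + 3) + 74 = -t^2 + 4t + 77 = (t + 7)(-t + 11).
So |(-t^2 + 4t + 3) + 74| = |t + 7|·|-t + 11|.
Require δ ≤ 1. Then |t + 7| < 1 gives |t| < 8, and by the triangle inequality |-t + 11| ≤ 8 + 11 = 19.
Hence |(-t^2 + 4t + 3) + 74| ≤ 19|t + 7| < ε provided |t + 7| < ε/19.
Take δ = min(1, ε/19). Then 0 < |t + 7| < δ gives both |t + 7| < 1 and |t + 7| < ε/19, so |(-t^2 + 4t + 3) + 74| < ε.

δ = min(1, ε/19)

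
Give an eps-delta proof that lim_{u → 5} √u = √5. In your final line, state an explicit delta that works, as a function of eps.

delta = min(5, √5·eps)

Let eps > 0. We want delta > 0 such that 0 < |u − 5| < delta implies |√u − √5| < eps.
Multiplying by the conjugate, |√u − √5| = |u − 5|/(√u + √5).
Restrict delta ≤ 5 so that |u − 5| < 5 forces u > 0, and then √u + √5 > √5.
Hence |√u − √5| < |u − 5|/√5, which is < eps once |u − 5| < √5·eps.
Take delta = min(5, √5·eps). If 0 < |u − 5| < delta then u > 0 and |√u − √5| < |u − 5|/√5 < eps.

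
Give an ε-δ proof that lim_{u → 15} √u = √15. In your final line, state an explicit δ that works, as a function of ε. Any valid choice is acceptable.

Fix ε > 0. We want δ > 0 such that 0 < |u − 15| < δ implies |√u − √15| < ε.
Rationalise: √u − √15 = (u − 15)/(√u + √15), so |√u − √15| = |u − 15|/(√u + √15).
Restrict δ ≤ 15 so that |u − 15| < 15 forces u > 0, and then √u + √15 > √15.
Hence |√u − √15| < |u − 15|/√15, which is < ε once |u − 15| < √15·ε.
Take δ = min(15, √15·ε). If 0 < |u − 15| < δ then u > 0 and |√u − √15| < |u − 15|/√15 < ε.

δ = min(15, √15·ε)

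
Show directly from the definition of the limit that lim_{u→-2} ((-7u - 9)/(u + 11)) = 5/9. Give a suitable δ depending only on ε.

δ = min(9/2, (81/136)ε)

Let ε > 0. We want δ > 0 with 0 < |u + 2| < δ ⇒ |(-7u - 9)/(u + 11) − (5/9)| < ε.
Combining over a common denominator, (-7u - 9)/(u + 11) − (5/9) = [(-7u - 9)·9 − 5·(u + 11)] / [9·(u + 11)] = -68(u + 2) / (9(u + 11)).
So |(-7u - 9)/(u + 11) − (5/9)| = 68|u + 2| / (9·|u + 11|).
Require δ ≤ 9/2, so |u + 11| ≥ |9| − |u + 2| > 9 − 9/2 = 9/2.
Hence |(-7u - 9)/(u + 11) − (5/9)| < 68|u + 2|/(9·(9/2)) = (136/81)|u + 2|, which is < ε once |u + 2| < (81/136)ε.
Take δ = min(9/2, (81/136)ε). Then 0 < |u + 2| < δ forces both bounds, so |(-7u - 9)/(u + 11) − (5/9)| < ε.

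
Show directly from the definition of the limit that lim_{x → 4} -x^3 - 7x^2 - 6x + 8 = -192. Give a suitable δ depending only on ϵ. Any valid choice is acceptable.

δ = min(1, ϵ/130)

Suppose ϵ > 0. We want δ > 0 such that 0 < |x − 4| < δ implies |(-x^3 - 7x^2 - 6x + 8) + 192| < ϵ.
(-x^3 - 7x^2 - 6x + 8) + 192 = -x^3 - 7x^2 - 6x + 200 = (x − 4)(-x^2 - 11x - 50).
So |(-x^3 - 7x^2 - 6x + 8) + 192| = |x − 4|·|-x^2 - 11x - 50|.
Require δ ≤ 1. Then |x − 4| < 1 gives |x| < 5, and by the triangle inequality |-x^2 - 11x - 50| ≤ 5^2 + 11·5 + 50 = 130.
Hence |(-x^3 - 7x^2 - 6x + 8) + 192| ≤ 130|x − 4| < ϵ provided |x − 4| < ϵ/130.
Take δ = min(1, ϵ/130). Then 0 < |x − 4| < δ gives both |x − 4| < 1 and |x − 4| < ϵ/130, so |(-x^3 - 7x^2 - 6x + 8) + 192| < ϵ.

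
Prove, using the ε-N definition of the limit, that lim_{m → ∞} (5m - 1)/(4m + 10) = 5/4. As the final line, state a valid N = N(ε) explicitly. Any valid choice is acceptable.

Let ε > 0. For m ≥ 1, |(5m - 1)/(4m + 10) − (5/4)| = |-54|/(4(4m + 10)) = 54/(4(4m + 10)).
Since 4m + 10 ≥ 4m for m ≥ 1, this is ≤ 54/(4·4m) = (27/8)/m.
So |(5m - 1)/(4m + 10) − (5/4)| < ε whenever m > (27/8)/ε.
Take N = (27/8)/ε. If m > N then |(5m - 1)/(4m + 10) − (5/4)| ≤ (27/8)/m < ε.

N = (27/8)/ε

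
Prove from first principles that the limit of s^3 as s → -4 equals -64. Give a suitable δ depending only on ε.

Let ε > 0 be given. We seek δ > 0 with 0 < |s + 4| < δ ⇒ |s^3 + 64| < ε.
Factor: s^3 + 64 = (s + 4)(s^2 - 4s + 16), so |s^3 + 64| = |s + 4|·|s^2 - 4s + 16|.
Restrict δ ≤ 1. Then |s + 4| < 1 gives |s| < 5, so by the triangle inequality |s^2 - 4s + 16| ≤ 5^2 + 4·5 + 16 = 61.
Hence |s^3 + 64| ≤ 61|s + 4|, which is < ε once |s + 4| < ε/61.
Take δ = min(1, ε/61). If 0 < |s + 4| < δ then both bounds hold and |s^3 + 64| ≤ 61|s + 4| < 61·(ε/61) = ε.

δ = min(1, ε/61)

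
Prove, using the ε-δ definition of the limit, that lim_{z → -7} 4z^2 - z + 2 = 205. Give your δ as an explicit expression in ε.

Let ε > 0 be given. We want δ > 0 such that 0 < |z + 7| < δ implies |(4z^2 - z + 2) − 205| < ε.
(4z^2 - z + 2) − 205 = 4z^2 - z - 203 = (z + 7)(4z - 29).
So |(4z^2 - z + 2) − 205| = |z + 7|·|4z - 29|.
Assume first that |z + 7| < 1, so |z| < 8. Then |4z - 29| ≤ 4·8 + 29 = 61.
Hence |(4z^2 - z + 2) − 205| ≤ 61|z + 7| < ε provided |z + 7| < ε/61.
Take δ = min(1, ε/61). Then 0 < |z + 7| < δ gives both |z + 7| < 1 and |z + 7| < ε/61, so |(4z^2 - z + 2) − 205| < ε.

δ = min(1, ε/61)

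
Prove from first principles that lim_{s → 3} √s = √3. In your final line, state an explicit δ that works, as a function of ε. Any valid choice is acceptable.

Fix ε > 0. We want δ > 0 such that 0 < |s − 3| < δ implies |√s − √3| < ε.
Multiplying by the conjugate, |√s − √3| = |s − 3|/(√s + √3).
Restrict δ ≤ 3 so that |s − 3| < 3 forces s > 0, and then √s + √3 > √3.
Hence |√s − √3| < |s − 3|/√3, which is < ε once |s − 3| < √3·ε.
Take δ = min(3, √3·ε). If 0 < |s − 3| < δ then s > 0 and |√s − √3| < |s − 3|/√3 < ε.

δ = min(3, √3·ε)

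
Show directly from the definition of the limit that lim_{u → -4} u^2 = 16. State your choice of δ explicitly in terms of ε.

Let ε > 0 be given. We seek δ > 0 with 0 < |u + 4| < δ ⇒ |u^2 − 16| < ε.
Factor: u^2 − 16 = (u + 4)(u - 4), so |u^2 − 16| = |u + 4|·|u - 4|.
Restrict δ ≤ 2. Then |u + 4| < 2 gives |u| < 6, so by the triangle inequality |u - 4| ≤ 6 + 4 = 10.
Hence |u^2 − 16| ≤ 10|u + 4|, which is < ε once |u + 4| < ε/10.
Take δ = min(2, ε/10). If 0 < |u + 4| < δ then both bounds hold and |u^2 − 16| ≤ 10|u + 4| < 10·(ε/10) = ε.

δ = min(2, ε/10)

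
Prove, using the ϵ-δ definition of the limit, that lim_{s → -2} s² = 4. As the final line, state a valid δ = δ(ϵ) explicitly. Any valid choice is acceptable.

δ = min(2, ϵ/6)

Suppose ϵ > 0. We seek δ > 0 with 0 < |s + 2| < δ ⇒ |s² − 4| < ϵ.
Factor: s² − 4 = (s + 2)(s - 2), so |s² − 4| = |s + 2|·|s - 2|.
Impose δ ≤ 2 so that |s| < 4; then |s - 2| ≤ 6.
Hence |s² − 4| ≤ 6|s + 2|, which is < ϵ once |s + 2| < ϵ/6.
Take δ = min(2, ϵ/6). If 0 < |s + 2| < δ then both bounds hold and |s² − 4| ≤ 6|s + 2| < 6·(ϵ/6) = ϵ.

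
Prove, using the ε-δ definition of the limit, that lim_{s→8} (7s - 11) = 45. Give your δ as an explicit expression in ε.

δ = ε/7

Fix ε > 0. We need δ > 0 so that 0 < |s − 8| < δ implies |(7s - 11) − 45| < ε.
Since (7s - 11) − 45 = 7(s − 8), we have |(7s - 11) − 45| = 7|s − 8|.
Thus it suffices that |s − 8| < ε/7.
Take δ = ε/7. If 0 < |s − 8| < δ then |(7s - 11) − 45| = 7|s − 8| < 7·(ε/7) = ε.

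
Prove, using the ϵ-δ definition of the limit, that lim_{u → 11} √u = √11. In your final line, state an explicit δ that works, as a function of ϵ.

δ = min(11, √11·ϵ)

Let ϵ > 0 be given. We want δ > 0 such that 0 < |u − 11| < δ implies |√u − √11| < ϵ.
Multiplying by the conjugate, |√u − √11| = |u − 11|/(√u + √11).
Restrict δ ≤ 11 so that |u − 11| < 11 forces u > 0, and then √u + √11 > √11.
Hence |√u − √11| < |u − 11|/√11, which is < ϵ once |u − 11| < √11·ϵ.
Take δ = min(11, √11·ϵ). If 0 < |u − 11| < δ then u > 0 and |√u − √11| < |u − 11|/√11 < ϵ.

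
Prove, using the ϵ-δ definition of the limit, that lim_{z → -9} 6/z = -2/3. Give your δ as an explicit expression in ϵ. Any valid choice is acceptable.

Let ϵ > 0. We seek δ > 0 such that 0 < |z + 9| < δ implies |6/z + 2/3| < ϵ.
|6/z + 2/3| = 6·|-9 − z|/(9·|z|) = 6|z + 9|/(9|z|).
Restrict δ ≤ 9/2. Then |z + 9| < 9/2 gives |z| > 9/2, so 9|z| > 81/2.
Then |6/z + 2/3| < 6|z + 9|/(81/2), which is < ϵ when |z + 9| < (27/4)ϵ.
Take δ = min(9/2, (27/4)ϵ). Then 0 < |z + 9| < δ gives both |z + 9| < 9/2 and |z + 9| < (27/4)ϵ, so |6/z + 2/3| < ϵ.

δ = min(9/2, (27/4)ϵ)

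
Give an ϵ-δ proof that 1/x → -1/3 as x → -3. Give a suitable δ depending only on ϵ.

Let ϵ > 0 be given. We seek δ > 0 such that 0 < |x + 3| < δ implies |1/x + 1/3| < ϵ.
|1/x + 1/3| = |-3 − x|/(3·|x|) = |x + 3|/(3|x|).
Restrict δ ≤ 3/2. Then |x + 3| < 3/2 gives |x| > 3/2, so 3|x| > 9/2.
Then |1/x + 1/3| < |x + 3|/(9/2), which is < ϵ when |x + 3| < (9/2)ϵ.
Take δ = min(3/2, (9/2)ϵ). Then 0 < |x + 3| < δ gives both |x + 3| < 3/2 and |x + 3| < (9/2)ϵ, so |1/x + 1/3| < ϵ.

δ = min(3/2, (9/2)ϵ)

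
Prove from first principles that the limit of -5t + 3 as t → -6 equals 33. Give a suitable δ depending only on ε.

Fix ε > 0. We need δ > 0 so that 0 < |t + 6| < δ implies |(-5t + 3) − 33| < ε.
|(-5t + 3) − 33| = |-5t - 30| = 5|t + 6|.
So 5|t + 6| < ε exactly when |t + 6| < ε/5.
Choosing δ = ε/5 gives |(-5t + 3) − 33| = 5|t + 6| < ε whenever |t + 6| < δ.

δ = ε/5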